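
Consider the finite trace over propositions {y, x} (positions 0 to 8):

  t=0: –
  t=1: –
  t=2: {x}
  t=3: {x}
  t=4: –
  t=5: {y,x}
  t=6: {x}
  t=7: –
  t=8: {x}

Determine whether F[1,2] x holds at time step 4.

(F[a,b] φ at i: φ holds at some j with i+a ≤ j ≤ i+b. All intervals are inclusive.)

Check x at each j in [5,6]:
  j=5: true
  j=6: true
Found at j=5 → formula holds.

Yes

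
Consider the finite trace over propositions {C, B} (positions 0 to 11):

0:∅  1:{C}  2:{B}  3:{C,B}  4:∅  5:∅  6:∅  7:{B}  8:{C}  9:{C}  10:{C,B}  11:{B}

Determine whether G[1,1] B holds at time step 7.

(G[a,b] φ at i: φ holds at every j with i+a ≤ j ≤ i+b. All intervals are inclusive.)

Check B at every j in [8,8]:
  j=8: false
Fails at j=8 → formula fails.

False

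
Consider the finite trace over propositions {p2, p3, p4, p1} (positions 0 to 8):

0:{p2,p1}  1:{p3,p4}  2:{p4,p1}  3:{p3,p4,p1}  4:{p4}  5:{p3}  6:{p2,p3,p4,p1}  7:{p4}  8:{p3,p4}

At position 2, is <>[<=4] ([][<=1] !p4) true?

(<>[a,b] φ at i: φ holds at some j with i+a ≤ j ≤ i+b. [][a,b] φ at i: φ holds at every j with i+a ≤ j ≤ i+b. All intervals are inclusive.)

Does not hold

Check [][<=1] !p4 at each j in [2,6]:
  j=2: fails at 2
  j=3: fails at 3
  j=4: fails at 4
  j=5: fails at 6
  j=6: fails at 6
No position in the window satisfies it → formula fails.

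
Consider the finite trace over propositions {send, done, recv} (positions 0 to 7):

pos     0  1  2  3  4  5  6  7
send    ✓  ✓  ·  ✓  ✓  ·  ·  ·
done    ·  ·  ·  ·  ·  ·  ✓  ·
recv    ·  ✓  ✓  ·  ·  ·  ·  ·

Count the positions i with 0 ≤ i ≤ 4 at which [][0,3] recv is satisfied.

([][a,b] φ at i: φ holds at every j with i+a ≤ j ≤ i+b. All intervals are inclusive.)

Evaluate at each i in [0,4]:
  i=0: ✗ (fails at j=0)
  i=1: ✗ (fails at j=3)
  i=2: ✗ (fails at j=3)
  i=3: ✗ (fails at j=3)
  i=4: ✗ (fails at j=4)
Positions where it holds: {} → 0.

0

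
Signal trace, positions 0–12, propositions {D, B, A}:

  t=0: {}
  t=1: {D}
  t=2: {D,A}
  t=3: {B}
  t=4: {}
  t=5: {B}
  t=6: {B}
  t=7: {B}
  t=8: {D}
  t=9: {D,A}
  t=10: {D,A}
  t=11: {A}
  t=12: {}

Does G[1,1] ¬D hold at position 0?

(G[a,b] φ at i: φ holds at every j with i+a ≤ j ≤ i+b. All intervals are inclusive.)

Check ¬D at every j in [1,1]:
  j=1: false
Fails at j=1 → formula fails.

Does not hold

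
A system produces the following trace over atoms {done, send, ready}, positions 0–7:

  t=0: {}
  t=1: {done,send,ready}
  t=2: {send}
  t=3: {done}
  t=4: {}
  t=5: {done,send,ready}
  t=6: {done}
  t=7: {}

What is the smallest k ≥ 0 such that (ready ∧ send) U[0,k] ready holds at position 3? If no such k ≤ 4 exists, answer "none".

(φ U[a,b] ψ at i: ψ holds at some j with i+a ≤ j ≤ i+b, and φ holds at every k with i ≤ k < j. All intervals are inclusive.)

Need earliest j ≥ 3 with ready, and (ready ∧ send) at every k in [3,j-1].
  j=3: rhs fails.
  j=4: rhs fails.
  j=5: rhs holds but lhs fails at k=3.
  j=6: rhs fails.
  j=7: rhs fails.
No witness within the range → none.

none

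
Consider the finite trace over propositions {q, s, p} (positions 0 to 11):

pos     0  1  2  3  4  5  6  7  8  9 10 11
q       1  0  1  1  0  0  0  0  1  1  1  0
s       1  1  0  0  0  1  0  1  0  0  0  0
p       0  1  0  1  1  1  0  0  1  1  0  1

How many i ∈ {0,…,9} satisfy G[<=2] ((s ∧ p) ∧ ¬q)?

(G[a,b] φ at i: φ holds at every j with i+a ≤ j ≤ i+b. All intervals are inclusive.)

Evaluate at each i in [0,9]:
  i=0: ✗ (fails at j=0)
  i=1: ✗ (fails at j=2)
  i=2: ✗ (fails at j=2)
  i=3: ✗ (fails at j=3)
  i=4: ✗ (fails at j=4)
  i=5: ✗ (fails at j=6)
  i=6: ✗ (fails at j=6)
  i=7: ✗ (fails at j=7)
  i=8: ✗ (fails at j=8)
  i=9: ✗ (fails at j=9)
Positions where it holds: {} → 0.

0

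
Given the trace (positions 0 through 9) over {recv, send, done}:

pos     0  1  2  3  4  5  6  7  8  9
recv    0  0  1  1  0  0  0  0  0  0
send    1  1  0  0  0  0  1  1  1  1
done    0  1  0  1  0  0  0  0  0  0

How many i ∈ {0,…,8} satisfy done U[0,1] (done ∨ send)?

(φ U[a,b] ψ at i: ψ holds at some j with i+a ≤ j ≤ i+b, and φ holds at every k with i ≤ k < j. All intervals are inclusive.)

Evaluate at each i in [0,8]:
  i=0: ✓ (rhs at j=0)
  i=1: ✓ (rhs at j=1)
  i=2: ✗ (lhs fails at k=2 before rhs at j=3)
  i=3: ✓ (rhs at j=3)
  i=4: ✗ (no rhs in [4,5])
  i=5: ✗ (lhs fails at k=5 before rhs at j=6)
  i=6: ✓ (rhs at j=6)
  i=7: ✓ (rhs at j=7)
  i=8: ✓ (rhs at j=8)
Positions where it holds: {0, 1, 3, 6, 7, 8} → 6.

6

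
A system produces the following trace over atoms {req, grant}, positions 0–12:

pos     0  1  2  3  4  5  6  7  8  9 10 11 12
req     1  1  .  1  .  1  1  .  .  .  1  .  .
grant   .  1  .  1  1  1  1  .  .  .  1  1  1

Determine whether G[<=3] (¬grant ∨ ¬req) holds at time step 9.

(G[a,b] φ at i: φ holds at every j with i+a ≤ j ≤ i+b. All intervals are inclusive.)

Check (¬grant ∨ ¬req) at every j in [9,12]:
  j=9: true
  j=10: false
  j=11: true
  j=12: true
Fails at j=10 → formula fails.

No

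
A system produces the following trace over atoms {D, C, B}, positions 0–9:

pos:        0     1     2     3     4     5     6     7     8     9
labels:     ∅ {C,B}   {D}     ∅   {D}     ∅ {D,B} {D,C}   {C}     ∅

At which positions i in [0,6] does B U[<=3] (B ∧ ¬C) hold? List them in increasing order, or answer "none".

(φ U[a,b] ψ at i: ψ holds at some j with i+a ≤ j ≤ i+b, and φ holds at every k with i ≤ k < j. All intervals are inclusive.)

6

Evaluate at each i in [0,6]:
  i=0: ✗ (no rhs in [0,3])
  i=1: ✗ (no rhs in [1,4])
  i=2: ✗ (no rhs in [2,5])
  i=3: ✗ (lhs fails at k=3 before rhs at j=6)
  i=4: ✗ (lhs fails at k=4 before rhs at j=6)
  i=5: ✗ (lhs fails at k=5 before rhs at j=6)
  i=6: ✓ (rhs at j=6)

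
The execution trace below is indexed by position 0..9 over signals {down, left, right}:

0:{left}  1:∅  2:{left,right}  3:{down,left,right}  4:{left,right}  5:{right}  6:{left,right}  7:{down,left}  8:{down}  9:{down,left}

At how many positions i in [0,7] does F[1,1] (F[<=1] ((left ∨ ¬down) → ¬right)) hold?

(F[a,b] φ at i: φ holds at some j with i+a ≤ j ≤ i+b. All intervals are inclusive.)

4

Evaluate at each i in [0,7]:
  i=0: ✓ (witness j=1)
  i=1: ✗ (none in [2,2])
  i=2: ✗ (none in [3,3])
  i=3: ✗ (none in [4,4])
  i=4: ✗ (none in [5,5])
  i=5: ✓ (witness j=6)
  i=6: ✓ (witness j=7)
  i=7: ✓ (witness j=8)
Positions where it holds: {0, 5, 6, 7} → 4.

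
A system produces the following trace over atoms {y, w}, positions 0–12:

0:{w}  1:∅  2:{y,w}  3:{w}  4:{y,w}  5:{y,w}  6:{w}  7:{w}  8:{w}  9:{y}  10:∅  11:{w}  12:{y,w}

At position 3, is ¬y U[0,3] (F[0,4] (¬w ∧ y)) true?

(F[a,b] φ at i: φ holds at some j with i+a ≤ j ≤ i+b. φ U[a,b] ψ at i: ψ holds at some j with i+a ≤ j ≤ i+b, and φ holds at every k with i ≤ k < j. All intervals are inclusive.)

Need some j in [3,6] with F[0,4] (¬w ∧ y), and ¬y at every k in [3,j-1].
  j=3: F[0,4] (¬w ∧ y) — fails (none in [3,7]).
  j=4: F[0,4] (¬w ∧ y) — fails (none in [4,8]).
  j=5: F[0,4] (¬w ∧ y) holds, but ¬y fails at k=4 → not this j.
  j=6: F[0,4] (¬w ∧ y) holds, but ¬y fails at k=4 → not this j.
No j in the window works → until fails.

No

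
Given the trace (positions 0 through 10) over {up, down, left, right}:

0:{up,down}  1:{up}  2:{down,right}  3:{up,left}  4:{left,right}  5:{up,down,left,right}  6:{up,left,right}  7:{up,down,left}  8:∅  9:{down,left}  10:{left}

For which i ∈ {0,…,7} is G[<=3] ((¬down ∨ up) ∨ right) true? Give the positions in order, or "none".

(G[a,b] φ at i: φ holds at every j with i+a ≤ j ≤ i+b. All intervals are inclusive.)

0, 1, 2, 3, 4, 5

Evaluate at each i in [0,7]:
  i=0: ✓ (all of [0,3])
  i=1: ✓ (all of [1,4])
  i=2: ✓ (all of [2,5])
  i=3: ✓ (all of [3,6])
  i=4: ✓ (all of [4,7])
  i=5: ✓ (all of [5,8])
  i=6: ✗ (fails at j=9)
  i=7: ✗ (fails at j=9)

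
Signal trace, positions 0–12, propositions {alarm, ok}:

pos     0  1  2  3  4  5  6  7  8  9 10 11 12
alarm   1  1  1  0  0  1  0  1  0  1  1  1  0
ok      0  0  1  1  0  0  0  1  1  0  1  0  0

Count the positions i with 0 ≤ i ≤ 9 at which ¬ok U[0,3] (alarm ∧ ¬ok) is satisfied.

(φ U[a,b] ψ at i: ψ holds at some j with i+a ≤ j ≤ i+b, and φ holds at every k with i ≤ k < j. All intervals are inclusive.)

5

Evaluate at each i in [0,9]:
  i=0: ✓ (rhs at j=0)
  i=1: ✓ (rhs at j=1)
  i=2: ✗ (lhs fails at k=2 before rhs at j=5)
  i=3: ✗ (lhs fails at k=3 before rhs at j=5)
  i=4: ✓ (rhs at j=5; lhs holds on [4,4])
  i=5: ✓ (rhs at j=5)
  i=6: ✗ (lhs fails at k=7 before rhs at j=9)
  i=7: ✗ (lhs fails at k=7 before rhs at j=9)
  i=8: ✗ (lhs fails at k=8 before rhs at j=9)
  i=9: ✓ (rhs at j=9)
Positions where it holds: {0, 1, 4, 5, 9} → 5.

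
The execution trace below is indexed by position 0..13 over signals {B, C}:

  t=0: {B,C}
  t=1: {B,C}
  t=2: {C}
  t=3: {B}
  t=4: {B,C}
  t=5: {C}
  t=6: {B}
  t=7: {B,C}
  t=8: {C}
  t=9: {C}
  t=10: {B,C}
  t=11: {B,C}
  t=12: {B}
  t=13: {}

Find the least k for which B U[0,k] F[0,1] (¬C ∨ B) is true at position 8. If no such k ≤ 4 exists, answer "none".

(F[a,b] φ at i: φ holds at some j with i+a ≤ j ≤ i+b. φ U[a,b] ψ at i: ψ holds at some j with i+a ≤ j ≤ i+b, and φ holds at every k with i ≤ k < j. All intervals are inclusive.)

none

Need earliest j ≥ 8 with F[0,1] (¬C ∨ B), and B at every k in [8,j-1].
  j=8: rhs fails.
  j=9: rhs holds but lhs fails at k=8.
  j=10: rhs holds but lhs fails at k=8.
  j=11: rhs holds but lhs fails at k=8.
  j=12: rhs holds but lhs fails at k=8.
No witness within the range → none.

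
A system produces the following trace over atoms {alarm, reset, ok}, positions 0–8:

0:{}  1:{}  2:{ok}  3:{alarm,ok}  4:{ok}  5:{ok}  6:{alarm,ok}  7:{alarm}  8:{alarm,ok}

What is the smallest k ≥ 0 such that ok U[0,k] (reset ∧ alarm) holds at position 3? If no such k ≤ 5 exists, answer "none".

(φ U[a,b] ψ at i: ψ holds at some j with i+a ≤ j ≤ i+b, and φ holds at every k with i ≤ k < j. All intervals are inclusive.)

none

Need earliest j ≥ 3 with (reset ∧ alarm), and ok at every k in [3,j-1].
  j=3: rhs fails.
  j=4: rhs fails.
  j=5: rhs fails.
  j=6: rhs fails.
  j=7: rhs fails.
  j=8: rhs fails.
No witness within the range → none.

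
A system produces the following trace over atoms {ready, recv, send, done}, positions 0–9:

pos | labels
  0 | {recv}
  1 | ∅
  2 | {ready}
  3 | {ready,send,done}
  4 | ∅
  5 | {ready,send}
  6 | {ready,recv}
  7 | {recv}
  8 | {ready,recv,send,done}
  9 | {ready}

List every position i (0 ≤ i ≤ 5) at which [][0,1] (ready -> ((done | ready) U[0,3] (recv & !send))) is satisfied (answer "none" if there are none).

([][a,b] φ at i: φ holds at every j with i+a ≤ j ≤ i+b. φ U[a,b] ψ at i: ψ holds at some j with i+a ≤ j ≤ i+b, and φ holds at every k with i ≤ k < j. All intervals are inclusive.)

Evaluate at each i in [0,5]:
  i=0: ✓ (all of [0,1])
  i=1: ✗ (fails at j=2)
  i=2: ✗ (fails at j=2)
  i=3: ✗ (fails at j=3)
  i=4: ✓ (all of [4,5])
  i=5: ✓ (all of [5,6])

0, 4, 5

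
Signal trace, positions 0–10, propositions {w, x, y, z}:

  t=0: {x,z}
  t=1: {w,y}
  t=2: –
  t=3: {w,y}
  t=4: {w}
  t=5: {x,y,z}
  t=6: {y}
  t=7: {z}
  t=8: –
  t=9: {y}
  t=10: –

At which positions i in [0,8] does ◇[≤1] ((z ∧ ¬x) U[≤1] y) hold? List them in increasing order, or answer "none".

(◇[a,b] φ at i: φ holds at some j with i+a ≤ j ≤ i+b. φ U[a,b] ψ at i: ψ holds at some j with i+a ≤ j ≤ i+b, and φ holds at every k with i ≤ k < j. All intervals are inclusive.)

Evaluate at each i in [0,8]:
  i=0: ✓ (witness j=1)
  i=1: ✓ (witness j=1)
  i=2: ✓ (witness j=3)
  i=3: ✓ (witness j=3)
  i=4: ✓ (witness j=5)
  i=5: ✓ (witness j=5)
  i=6: ✓ (witness j=6)
  i=7: ✗ (none in [7,8])
  i=8: ✓ (witness j=9)

0, 1, 2, 3, 4, 5, 6, 8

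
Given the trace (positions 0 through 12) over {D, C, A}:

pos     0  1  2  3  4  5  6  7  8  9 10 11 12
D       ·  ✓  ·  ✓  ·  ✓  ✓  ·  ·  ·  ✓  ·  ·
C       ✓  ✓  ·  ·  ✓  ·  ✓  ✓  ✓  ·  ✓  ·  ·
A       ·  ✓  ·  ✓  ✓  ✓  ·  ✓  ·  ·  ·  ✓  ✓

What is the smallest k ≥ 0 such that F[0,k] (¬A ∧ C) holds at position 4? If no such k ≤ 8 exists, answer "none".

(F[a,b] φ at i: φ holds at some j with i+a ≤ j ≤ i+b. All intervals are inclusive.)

Scan j = 4,5,… for (¬A ∧ C):
  j=4: fails
  j=5: fails
  j=6: holds
First hit at j=6, so smallest k = 6-4 = 2.

2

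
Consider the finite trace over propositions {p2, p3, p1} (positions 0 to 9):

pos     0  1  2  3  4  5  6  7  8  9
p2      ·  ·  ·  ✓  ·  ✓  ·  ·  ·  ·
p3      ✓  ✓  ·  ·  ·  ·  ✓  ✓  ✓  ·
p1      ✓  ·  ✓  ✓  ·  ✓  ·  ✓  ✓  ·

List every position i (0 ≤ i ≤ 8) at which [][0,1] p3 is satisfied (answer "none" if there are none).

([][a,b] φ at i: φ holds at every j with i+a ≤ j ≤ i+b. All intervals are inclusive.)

Evaluate at each i in [0,8]:
  i=0: ✓ (all of [0,1])
  i=1: ✗ (fails at j=2)
  i=2: ✗ (fails at j=2)
  i=3: ✗ (fails at j=3)
  i=4: ✗ (fails at j=4)
  i=5: ✗ (fails at j=5)
  i=6: ✓ (all of [6,7])
  i=7: ✓ (all of [7,8])
  i=8: ✗ (fails at j=9)

0, 6, 7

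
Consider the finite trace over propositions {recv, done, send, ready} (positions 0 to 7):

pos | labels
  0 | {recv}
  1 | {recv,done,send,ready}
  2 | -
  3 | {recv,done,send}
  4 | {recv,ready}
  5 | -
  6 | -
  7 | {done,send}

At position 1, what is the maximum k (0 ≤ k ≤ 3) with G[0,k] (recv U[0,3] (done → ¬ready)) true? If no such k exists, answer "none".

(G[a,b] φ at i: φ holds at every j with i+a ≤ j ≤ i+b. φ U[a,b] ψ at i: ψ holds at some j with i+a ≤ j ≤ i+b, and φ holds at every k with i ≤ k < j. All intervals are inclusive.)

3

(recv U[0,3] (done → ¬ready)) must hold from j=1 onward; find where it first fails.
  j=1: holds
  j=2: holds
  j=3: holds
  j=4: holds
Holds through j=4; largest k = 3.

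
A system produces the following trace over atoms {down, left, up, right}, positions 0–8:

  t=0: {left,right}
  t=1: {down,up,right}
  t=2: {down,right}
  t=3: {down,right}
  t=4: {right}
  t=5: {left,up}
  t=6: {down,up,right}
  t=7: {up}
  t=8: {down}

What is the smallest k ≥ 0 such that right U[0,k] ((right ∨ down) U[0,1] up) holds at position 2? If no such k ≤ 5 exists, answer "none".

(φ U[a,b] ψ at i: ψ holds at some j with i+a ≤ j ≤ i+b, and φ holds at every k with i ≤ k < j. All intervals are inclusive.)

2

Need earliest j ≥ 2 with ((right ∨ down) U[0,1] up), and right at every k in [2,j-1].
  j=2: rhs fails.
  j=3: rhs fails.
  j=4: rhs holds; lhs holds on [2,3]. k = 2.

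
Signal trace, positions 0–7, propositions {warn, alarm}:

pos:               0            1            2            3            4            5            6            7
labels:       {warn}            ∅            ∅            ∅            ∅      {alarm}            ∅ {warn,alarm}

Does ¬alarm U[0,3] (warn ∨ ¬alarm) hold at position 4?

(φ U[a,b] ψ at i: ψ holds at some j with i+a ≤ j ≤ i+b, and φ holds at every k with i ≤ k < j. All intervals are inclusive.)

Holds

Need some j in [4,7] with (warn ∨ ¬alarm), and ¬alarm at every k in [4,j-1].
  j=4: (warn ∨ ¬alarm) holds; no prefix to check → satisfied.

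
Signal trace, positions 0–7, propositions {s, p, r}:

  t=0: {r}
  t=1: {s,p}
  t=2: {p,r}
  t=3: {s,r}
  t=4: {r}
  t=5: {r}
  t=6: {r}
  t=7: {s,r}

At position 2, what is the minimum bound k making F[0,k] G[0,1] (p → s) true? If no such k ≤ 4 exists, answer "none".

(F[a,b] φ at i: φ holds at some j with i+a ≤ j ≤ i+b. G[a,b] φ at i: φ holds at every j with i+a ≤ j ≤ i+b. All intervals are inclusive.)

1

Scan j = 2,3,… for G[0,1] (p → s):
  j=2: fails
  j=3: holds
First hit at j=3, so smallest k = 3-2 = 1.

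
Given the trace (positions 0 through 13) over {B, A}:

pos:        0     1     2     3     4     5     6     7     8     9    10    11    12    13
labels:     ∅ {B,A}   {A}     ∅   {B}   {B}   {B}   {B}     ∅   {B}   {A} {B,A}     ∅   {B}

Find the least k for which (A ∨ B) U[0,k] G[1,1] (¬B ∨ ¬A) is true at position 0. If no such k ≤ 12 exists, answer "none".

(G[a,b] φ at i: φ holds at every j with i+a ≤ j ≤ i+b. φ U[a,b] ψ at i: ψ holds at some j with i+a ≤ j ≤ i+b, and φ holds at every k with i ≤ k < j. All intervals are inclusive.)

Need earliest j ≥ 0 with G[1,1] (¬B ∨ ¬A), and (A ∨ B) at every k in [0,j-1].
  j=0: rhs fails.
  j=1: rhs holds but lhs fails at k=0.
  j=2: rhs holds but lhs fails at k=0.
  j=3: rhs holds but lhs fails at k=0.
  j=4: rhs holds but lhs fails at k=0.
  j=5: rhs holds but lhs fails at k=0.
  j=6: rhs holds but lhs fails at k=0.
  j=7: rhs holds but lhs fails at k=0.
  j=8: rhs holds but lhs fails at k=0.
  j=9: rhs holds but lhs fails at k=0.
  j=10: rhs fails.
  j=11: rhs holds but lhs fails at k=0.
  j=12: rhs holds but lhs fails at k=0.
No witness within the range → none.

none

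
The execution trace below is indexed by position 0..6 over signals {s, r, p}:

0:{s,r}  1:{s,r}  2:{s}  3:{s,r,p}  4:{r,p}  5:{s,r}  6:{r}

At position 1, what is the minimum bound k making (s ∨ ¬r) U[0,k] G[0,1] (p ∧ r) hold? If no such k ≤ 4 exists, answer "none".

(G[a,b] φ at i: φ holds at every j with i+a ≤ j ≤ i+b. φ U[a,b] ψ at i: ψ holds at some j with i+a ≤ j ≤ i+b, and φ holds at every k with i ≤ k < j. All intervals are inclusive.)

2

Need earliest j ≥ 1 with G[0,1] (p ∧ r), and (s ∨ ¬r) at every k in [1,j-1].
  j=1: rhs fails.
  j=2: rhs fails.
  j=3: rhs holds; lhs holds on [1,2]. k = 2.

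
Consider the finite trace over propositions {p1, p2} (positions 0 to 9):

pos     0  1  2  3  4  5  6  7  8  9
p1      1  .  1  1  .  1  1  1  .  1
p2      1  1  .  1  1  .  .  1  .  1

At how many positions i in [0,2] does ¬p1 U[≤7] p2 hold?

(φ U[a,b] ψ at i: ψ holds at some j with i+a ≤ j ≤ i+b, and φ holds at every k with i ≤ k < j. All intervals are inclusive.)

Evaluate at each i in [0,2]:
  i=0: ✓ (rhs at j=0)
  i=1: ✓ (rhs at j=1)
  i=2: ✗ (lhs fails at k=2 before rhs at j=3)
Positions where it holds: {0, 1} → 2.

2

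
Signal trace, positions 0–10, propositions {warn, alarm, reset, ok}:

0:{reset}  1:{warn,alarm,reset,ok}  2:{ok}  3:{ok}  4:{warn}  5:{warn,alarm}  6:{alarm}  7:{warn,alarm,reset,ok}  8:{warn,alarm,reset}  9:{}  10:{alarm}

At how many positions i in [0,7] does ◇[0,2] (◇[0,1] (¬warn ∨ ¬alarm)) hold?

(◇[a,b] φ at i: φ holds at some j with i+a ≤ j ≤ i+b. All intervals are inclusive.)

Evaluate at each i in [0,7]:
  i=0: ✓ (witness j=0)
  i=1: ✓ (witness j=1)
  i=2: ✓ (witness j=2)
  i=3: ✓ (witness j=3)
  i=4: ✓ (witness j=4)
  i=5: ✓ (witness j=5)
  i=6: ✓ (witness j=6)
  i=7: ✓ (witness j=8)
Positions where it holds: {0, 1, 2, 3, 4, 5, 6, 7} → 8.

8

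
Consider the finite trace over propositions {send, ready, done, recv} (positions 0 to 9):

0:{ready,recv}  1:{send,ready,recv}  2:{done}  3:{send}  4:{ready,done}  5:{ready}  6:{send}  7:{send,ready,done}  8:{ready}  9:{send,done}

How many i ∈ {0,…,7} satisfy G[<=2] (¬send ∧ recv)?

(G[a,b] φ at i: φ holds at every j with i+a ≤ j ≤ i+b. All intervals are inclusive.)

Evaluate at each i in [0,7]:
  i=0: ✗ (fails at j=1)
  i=1: ✗ (fails at j=1)
  i=2: ✗ (fails at j=2)
  i=3: ✗ (fails at j=3)
  i=4: ✗ (fails at j=4)
  i=5: ✗ (fails at j=5)
  i=6: ✗ (fails at j=6)
  i=7: ✗ (fails at j=7)
Positions where it holds: {} → 0.

0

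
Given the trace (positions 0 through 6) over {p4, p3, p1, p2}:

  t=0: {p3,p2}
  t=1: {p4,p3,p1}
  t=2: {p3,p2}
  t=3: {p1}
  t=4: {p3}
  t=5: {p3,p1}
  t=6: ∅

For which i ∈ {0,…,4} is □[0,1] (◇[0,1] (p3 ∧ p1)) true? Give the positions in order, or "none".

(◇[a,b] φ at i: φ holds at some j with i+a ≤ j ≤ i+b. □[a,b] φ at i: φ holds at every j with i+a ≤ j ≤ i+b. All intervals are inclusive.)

Evaluate at each i in [0,4]:
  i=0: ✓ (all of [0,1])
  i=1: ✗ (fails at j=2)
  i=2: ✗ (fails at j=2)
  i=3: ✗ (fails at j=3)
  i=4: ✓ (all of [4,5])

0, 4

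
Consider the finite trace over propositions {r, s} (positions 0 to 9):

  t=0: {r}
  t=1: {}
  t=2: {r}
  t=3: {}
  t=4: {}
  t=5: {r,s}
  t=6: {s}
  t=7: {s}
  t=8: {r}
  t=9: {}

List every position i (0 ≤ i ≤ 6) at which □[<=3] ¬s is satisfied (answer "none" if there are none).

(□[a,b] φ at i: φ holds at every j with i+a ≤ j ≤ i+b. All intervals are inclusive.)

0, 1

Evaluate at each i in [0,6]:
  i=0: ✓ (all of [0,3])
  i=1: ✓ (all of [1,4])
  i=2: ✗ (fails at j=5)
  i=3: ✗ (fails at j=5)
  i=4: ✗ (fails at j=5)
  i=5: ✗ (fails at j=5)
  i=6: ✗ (fails at j=6)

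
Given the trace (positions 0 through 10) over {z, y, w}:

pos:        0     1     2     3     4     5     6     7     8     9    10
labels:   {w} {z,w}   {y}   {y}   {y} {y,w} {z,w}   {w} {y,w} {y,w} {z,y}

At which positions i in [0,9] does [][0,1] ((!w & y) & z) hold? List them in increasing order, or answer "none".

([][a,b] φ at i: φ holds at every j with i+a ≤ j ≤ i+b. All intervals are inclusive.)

none

Evaluate at each i in [0,9]:
  i=0: ✗ (fails at j=0)
  i=1: ✗ (fails at j=1)
  i=2: ✗ (fails at j=2)
  i=3: ✗ (fails at j=3)
  i=4: ✗ (fails at j=4)
  i=5: ✗ (fails at j=5)
  i=6: ✗ (fails at j=6)
  i=7: ✗ (fails at j=7)
  i=8: ✗ (fails at j=8)
  i=9: ✗ (fails at j=9)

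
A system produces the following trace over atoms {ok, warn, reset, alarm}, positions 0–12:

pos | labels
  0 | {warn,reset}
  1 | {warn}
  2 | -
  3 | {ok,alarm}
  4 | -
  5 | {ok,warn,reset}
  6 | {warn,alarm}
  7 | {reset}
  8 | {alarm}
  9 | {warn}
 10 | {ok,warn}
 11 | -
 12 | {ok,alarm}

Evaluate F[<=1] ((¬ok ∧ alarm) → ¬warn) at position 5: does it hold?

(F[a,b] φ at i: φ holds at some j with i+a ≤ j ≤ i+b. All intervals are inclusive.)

True

Check ((¬ok ∧ alarm) → ¬warn) at each j in [5,6]:
  j=5: true
  j=6: false
Found at j=5 → formula holds.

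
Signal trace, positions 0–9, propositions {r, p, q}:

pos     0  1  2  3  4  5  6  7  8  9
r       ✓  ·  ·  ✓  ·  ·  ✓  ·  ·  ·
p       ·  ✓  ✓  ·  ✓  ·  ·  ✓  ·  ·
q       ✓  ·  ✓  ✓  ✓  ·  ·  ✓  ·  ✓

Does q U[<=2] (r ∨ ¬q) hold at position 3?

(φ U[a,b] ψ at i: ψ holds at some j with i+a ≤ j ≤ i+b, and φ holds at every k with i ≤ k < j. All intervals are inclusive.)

True

Need some j in [3,5] with (r ∨ ¬q), and q at every k in [3,j-1].
  j=3: (r ∨ ¬q) holds; no prefix to check → satisfied.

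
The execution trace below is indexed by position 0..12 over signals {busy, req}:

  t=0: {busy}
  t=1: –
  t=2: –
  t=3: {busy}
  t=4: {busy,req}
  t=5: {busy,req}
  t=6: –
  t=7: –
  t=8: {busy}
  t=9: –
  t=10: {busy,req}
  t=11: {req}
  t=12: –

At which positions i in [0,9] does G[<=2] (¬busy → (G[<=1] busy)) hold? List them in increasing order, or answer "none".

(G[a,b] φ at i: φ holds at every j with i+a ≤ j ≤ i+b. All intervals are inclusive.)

3

Evaluate at each i in [0,9]:
  i=0: ✗ (fails at j=1)
  i=1: ✗ (fails at j=1)
  i=2: ✗ (fails at j=2)
  i=3: ✓ (all of [3,5])
  i=4: ✗ (fails at j=6)
  i=5: ✗ (fails at j=6)
  i=6: ✗ (fails at j=6)
  i=7: ✗ (fails at j=7)
  i=8: ✗ (fails at j=9)
  i=9: ✗ (fails at j=9)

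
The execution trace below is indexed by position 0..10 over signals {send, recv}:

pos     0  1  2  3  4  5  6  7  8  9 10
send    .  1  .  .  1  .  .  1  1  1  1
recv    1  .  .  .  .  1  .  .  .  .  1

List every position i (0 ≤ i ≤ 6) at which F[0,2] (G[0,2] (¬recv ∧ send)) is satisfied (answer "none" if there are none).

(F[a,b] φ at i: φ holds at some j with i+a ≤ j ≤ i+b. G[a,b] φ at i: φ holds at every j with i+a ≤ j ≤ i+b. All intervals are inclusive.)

Evaluate at each i in [0,6]:
  i=0: ✗ (none in [0,2])
  i=1: ✗ (none in [1,3])
  i=2: ✗ (none in [2,4])
  i=3: ✗ (none in [3,5])
  i=4: ✗ (none in [4,6])
  i=5: ✓ (witness j=7)
  i=6: ✓ (witness j=7)

5, 6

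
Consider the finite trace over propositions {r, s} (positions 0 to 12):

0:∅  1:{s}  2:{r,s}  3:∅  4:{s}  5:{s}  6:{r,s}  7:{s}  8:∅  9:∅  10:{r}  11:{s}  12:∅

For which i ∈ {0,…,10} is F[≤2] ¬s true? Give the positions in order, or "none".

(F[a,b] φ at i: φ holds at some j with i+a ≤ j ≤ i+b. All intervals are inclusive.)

Evaluate at each i in [0,10]:
  i=0: ✓ (witness j=0)
  i=1: ✓ (witness j=3)
  i=2: ✓ (witness j=3)
  i=3: ✓ (witness j=3)
  i=4: ✗ (none in [4,6])
  i=5: ✗ (none in [5,7])
  i=6: ✓ (witness j=8)
  i=7: ✓ (witness j=8)
  i=8: ✓ (witness j=8)
  i=9: ✓ (witness j=9)
  i=10: ✓ (witness j=10)

0, 1, 2, 3, 6, 7, 8, 9, 10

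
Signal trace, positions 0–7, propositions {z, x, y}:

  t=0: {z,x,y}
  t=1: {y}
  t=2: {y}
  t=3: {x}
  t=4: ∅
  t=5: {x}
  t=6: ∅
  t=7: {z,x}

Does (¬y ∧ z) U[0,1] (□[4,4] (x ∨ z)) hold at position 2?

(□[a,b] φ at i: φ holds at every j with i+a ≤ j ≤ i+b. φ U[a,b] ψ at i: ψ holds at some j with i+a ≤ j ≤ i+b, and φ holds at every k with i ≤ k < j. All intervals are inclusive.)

False

Need some j in [2,3] with □[4,4] (x ∨ z), and (¬y ∧ z) at every k in [2,j-1].
  j=2: □[4,4] (x ∨ z) — fails at 6.
  j=3: □[4,4] (x ∨ z) holds, but (¬y ∧ z) fails at k=2 → not this j.
No j in the window works → until fails.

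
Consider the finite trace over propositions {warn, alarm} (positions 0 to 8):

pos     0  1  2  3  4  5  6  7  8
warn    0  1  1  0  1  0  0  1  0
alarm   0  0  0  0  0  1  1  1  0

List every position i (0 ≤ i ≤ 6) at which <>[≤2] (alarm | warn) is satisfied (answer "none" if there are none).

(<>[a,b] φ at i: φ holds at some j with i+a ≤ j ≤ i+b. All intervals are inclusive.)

Evaluate at each i in [0,6]:
  i=0: ✓ (witness j=1)
  i=1: ✓ (witness j=1)
  i=2: ✓ (witness j=2)
  i=3: ✓ (witness j=4)
  i=4: ✓ (witness j=4)
  i=5: ✓ (witness j=5)
  i=6: ✓ (witness j=6)

0, 1, 2, 3, 4, 5, 6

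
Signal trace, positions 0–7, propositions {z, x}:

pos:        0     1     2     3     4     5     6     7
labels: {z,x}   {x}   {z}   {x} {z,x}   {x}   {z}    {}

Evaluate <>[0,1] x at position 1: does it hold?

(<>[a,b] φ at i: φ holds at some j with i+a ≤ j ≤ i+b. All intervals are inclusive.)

Check x at each j in [1,2]:
  j=1: true
  j=2: false
Found at j=1 → formula holds.

Holds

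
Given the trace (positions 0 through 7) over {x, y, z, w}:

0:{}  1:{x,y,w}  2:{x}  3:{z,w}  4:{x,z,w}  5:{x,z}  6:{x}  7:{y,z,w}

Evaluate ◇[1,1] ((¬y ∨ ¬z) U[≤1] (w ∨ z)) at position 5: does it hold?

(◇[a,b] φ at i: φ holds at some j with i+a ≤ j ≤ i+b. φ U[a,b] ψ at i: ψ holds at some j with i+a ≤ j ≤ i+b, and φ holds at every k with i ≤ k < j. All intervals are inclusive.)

Check ((¬y ∨ ¬z) U[≤1] (w ∨ z)) at each j in [6,6]:
  j=6: holds
Found at j=6 → formula holds.

True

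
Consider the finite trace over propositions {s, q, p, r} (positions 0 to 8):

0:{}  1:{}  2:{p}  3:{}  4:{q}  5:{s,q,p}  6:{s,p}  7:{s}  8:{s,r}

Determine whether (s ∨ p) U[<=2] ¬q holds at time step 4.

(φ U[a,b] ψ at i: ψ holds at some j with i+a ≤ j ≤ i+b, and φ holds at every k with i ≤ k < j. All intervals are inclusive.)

No

Need some j in [4,6] with ¬q, and (s ∨ p) at every k in [4,j-1].
  j=4: ¬q false.
  j=5: ¬q false.
  j=6: ¬q holds, but (s ∨ p) fails at k=4 → not this j.
No j in the window works → until fails.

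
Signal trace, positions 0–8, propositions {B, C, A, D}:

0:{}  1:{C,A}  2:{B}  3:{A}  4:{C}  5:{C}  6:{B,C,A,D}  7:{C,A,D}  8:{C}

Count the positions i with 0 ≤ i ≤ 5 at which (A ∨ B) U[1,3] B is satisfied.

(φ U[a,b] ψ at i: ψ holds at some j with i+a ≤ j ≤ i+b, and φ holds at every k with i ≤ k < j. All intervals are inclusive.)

1

Evaluate at each i in [0,5]:
  i=0: ✗ (lhs fails at k=0 before rhs at j=2)
  i=1: ✓ (rhs at j=2; lhs holds on [1,1])
  i=2: ✗ (no rhs in [3,5])
  i=3: ✗ (lhs fails at k=4 before rhs at j=6)
  i=4: ✗ (lhs fails at k=4 before rhs at j=6)
  i=5: ✗ (lhs fails at k=5 before rhs at j=6)
Positions where it holds: {1} → 1.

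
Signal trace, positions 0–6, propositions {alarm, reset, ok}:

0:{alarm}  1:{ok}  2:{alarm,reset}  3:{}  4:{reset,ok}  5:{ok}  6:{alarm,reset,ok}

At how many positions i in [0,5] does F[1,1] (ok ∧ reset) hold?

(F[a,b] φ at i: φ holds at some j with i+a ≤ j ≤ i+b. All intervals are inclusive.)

Evaluate at each i in [0,5]:
  i=0: ✗ (none in [1,1])
  i=1: ✗ (none in [2,2])
  i=2: ✗ (none in [3,3])
  i=3: ✓ (witness j=4)
  i=4: ✗ (none in [5,5])
  i=5: ✓ (witness j=6)
Positions where it holds: {3, 5} → 2.

2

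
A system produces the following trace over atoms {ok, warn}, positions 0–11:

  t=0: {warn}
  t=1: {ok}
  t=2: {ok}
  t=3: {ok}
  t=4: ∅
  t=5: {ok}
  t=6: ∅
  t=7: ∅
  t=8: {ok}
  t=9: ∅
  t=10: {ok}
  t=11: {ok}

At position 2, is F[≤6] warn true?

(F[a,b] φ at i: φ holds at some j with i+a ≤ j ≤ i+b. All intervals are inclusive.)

Does not hold

Check warn at each j in [2,8]:
  j=2: false
  j=3: false
  j=4: false
  j=5: false
  j=6: false
  j=7: false
  j=8: false
No position in the window satisfies it → formula fails.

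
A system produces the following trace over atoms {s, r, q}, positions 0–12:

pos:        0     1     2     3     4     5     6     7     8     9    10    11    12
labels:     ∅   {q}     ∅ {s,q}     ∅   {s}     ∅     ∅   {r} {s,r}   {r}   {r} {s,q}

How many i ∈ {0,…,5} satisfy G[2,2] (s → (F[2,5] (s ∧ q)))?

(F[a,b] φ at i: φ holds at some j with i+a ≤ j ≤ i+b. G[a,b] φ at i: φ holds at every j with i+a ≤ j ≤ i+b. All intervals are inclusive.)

Evaluate at each i in [0,5]:
  i=0: ✓ (all of [2,2])
  i=1: ✗ (fails at j=3)
  i=2: ✓ (all of [4,4])
  i=3: ✗ (fails at j=5)
  i=4: ✓ (all of [6,6])
  i=5: ✓ (all of [7,7])
Positions where it holds: {0, 2, 4, 5} → 4.

4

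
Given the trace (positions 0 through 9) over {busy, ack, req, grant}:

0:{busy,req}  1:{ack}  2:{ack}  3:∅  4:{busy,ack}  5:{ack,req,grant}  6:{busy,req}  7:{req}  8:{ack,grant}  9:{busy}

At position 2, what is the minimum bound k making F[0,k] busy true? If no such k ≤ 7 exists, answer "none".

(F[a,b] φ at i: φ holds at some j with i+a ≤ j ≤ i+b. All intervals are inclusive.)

Scan j = 2,3,… for busy:
  j=2: fails
  j=3: fails
  j=4: holds
First hit at j=4, so smallest k = 4-2 = 2.

2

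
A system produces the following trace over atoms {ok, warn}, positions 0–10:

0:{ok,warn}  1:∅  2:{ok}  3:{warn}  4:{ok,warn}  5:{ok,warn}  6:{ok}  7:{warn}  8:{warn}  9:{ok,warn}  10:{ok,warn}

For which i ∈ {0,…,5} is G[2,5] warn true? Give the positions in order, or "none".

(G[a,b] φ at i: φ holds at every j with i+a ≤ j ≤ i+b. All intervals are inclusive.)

5

Evaluate at each i in [0,5]:
  i=0: ✗ (fails at j=2)
  i=1: ✗ (fails at j=6)
  i=2: ✗ (fails at j=6)
  i=3: ✗ (fails at j=6)
  i=4: ✗ (fails at j=6)
  i=5: ✓ (all of [7,10])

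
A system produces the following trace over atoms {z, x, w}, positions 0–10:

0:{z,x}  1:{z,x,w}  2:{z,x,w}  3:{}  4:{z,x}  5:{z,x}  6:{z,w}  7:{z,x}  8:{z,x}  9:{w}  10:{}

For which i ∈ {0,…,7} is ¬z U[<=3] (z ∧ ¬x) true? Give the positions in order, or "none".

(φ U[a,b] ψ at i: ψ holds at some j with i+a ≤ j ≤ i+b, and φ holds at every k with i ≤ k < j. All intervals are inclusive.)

6

Evaluate at each i in [0,7]:
  i=0: ✗ (no rhs in [0,3])
  i=1: ✗ (no rhs in [1,4])
  i=2: ✗ (no rhs in [2,5])
  i=3: ✗ (lhs fails at k=4 before rhs at j=6)
  i=4: ✗ (lhs fails at k=4 before rhs at j=6)
  i=5: ✗ (lhs fails at k=5 before rhs at j=6)
  i=6: ✓ (rhs at j=6)
  i=7: ✗ (no rhs in [7,10])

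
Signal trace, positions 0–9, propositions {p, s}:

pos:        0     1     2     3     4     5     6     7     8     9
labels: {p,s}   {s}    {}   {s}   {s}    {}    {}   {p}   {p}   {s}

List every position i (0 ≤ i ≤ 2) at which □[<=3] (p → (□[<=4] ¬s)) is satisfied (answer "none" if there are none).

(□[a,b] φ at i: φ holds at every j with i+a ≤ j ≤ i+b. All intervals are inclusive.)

1, 2

Evaluate at each i in [0,2]:
  i=0: ✗ (fails at j=0)
  i=1: ✓ (all of [1,4])
  i=2: ✓ (all of [2,5])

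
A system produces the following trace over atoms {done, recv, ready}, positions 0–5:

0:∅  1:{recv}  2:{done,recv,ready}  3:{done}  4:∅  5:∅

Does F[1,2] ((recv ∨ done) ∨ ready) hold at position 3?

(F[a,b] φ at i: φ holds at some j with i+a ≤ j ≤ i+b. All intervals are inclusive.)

False

Check ((recv ∨ done) ∨ ready) at each j in [4,5]:
  j=4: false
  j=5: false
No position in the window satisfies it → formula fails.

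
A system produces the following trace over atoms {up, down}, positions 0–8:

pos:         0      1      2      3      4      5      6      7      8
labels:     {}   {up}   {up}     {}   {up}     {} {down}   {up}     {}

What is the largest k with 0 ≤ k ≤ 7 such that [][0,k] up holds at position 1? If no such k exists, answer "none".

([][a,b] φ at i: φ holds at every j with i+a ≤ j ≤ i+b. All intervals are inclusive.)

1

up must hold from j=1 onward; find where it first fails.
  j=1: holds
  j=2: holds
  j=3: fails
Holds on [1,2], so largest k = 1.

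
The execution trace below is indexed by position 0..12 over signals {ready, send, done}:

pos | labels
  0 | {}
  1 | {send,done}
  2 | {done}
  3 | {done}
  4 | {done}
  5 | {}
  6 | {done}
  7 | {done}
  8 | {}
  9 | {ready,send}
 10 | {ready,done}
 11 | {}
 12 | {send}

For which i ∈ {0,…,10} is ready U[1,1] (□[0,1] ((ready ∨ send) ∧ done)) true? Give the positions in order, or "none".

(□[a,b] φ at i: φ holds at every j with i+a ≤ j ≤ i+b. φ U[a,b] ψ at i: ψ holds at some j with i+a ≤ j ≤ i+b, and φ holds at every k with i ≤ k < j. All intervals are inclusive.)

none

Evaluate at each i in [0,10]:
  i=0: ✗ (no rhs in [1,1])
  i=1: ✗ (no rhs in [2,2])
  i=2: ✗ (no rhs in [3,3])
  i=3: ✗ (no rhs in [4,4])
  i=4: ✗ (no rhs in [5,5])
  i=5: ✗ (no rhs in [6,6])
  i=6: ✗ (no rhs in [7,7])
  i=7: ✗ (no rhs in [8,8])
  i=8: ✗ (no rhs in [9,9])
  i=9: ✗ (no rhs in [10,10])
  i=10: ✗ (no rhs in [11,11])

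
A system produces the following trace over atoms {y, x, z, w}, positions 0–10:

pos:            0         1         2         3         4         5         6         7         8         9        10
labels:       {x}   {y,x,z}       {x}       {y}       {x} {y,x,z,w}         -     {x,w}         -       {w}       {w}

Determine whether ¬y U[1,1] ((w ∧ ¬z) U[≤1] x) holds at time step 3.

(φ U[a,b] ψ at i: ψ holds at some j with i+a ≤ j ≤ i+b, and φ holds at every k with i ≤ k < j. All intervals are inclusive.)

Need some j in [4,4] with ((w ∧ ¬z) U[≤1] x), and ¬y at every k in [3,j-1].
  j=4: ((w ∧ ¬z) U[≤1] x) holds, but ¬y fails at k=3 → not this j.
No j in the window works → until fails.

Does not hold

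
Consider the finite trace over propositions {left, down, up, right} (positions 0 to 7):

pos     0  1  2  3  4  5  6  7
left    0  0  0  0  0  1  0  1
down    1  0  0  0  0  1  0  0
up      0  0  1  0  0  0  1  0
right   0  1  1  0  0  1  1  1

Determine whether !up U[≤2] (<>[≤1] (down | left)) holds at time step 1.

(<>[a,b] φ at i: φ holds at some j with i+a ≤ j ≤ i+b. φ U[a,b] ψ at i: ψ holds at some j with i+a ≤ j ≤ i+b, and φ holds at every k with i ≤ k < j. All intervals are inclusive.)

Need some j in [1,3] with <>[≤1] (down | left), and !up at every k in [1,j-1].
  j=1: <>[≤1] (down | left) — fails (none in [1,2]).
  j=2: <>[≤1] (down | left) — fails (none in [2,3]).
  j=3: <>[≤1] (down | left) — fails (none in [3,4]).
No j in the window works → until fails.

Does not hold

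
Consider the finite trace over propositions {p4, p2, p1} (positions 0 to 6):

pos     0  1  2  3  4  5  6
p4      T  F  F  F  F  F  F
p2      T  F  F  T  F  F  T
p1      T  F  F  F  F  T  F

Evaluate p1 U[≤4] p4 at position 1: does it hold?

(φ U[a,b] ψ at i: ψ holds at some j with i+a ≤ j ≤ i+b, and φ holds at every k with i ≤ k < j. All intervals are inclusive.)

False

Need some j in [1,5] with p4, and p1 at every k in [1,j-1].
  j=1: p4 false.
  j=2: p4 false.
  j=3: p4 false.
  j=4: p4 false.
  j=5: p4 false.
No j in the window works → until fails.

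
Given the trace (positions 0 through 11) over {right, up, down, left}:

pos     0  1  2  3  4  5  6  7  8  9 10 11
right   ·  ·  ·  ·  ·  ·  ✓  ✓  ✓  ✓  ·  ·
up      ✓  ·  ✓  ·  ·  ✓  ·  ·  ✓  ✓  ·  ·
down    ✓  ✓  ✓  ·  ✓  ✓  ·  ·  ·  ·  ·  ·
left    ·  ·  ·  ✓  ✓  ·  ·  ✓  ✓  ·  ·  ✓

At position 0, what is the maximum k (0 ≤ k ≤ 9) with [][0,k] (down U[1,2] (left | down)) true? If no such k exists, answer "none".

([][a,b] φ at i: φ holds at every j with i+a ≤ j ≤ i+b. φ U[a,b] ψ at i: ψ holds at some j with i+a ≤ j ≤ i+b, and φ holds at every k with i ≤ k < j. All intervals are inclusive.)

2

(down U[1,2] (left | down)) must hold from j=0 onward; find where it first fails.
  j=0: holds
  j=1: holds
  j=2: holds
  j=3: fails
Holds on [0,2], so largest k = 2.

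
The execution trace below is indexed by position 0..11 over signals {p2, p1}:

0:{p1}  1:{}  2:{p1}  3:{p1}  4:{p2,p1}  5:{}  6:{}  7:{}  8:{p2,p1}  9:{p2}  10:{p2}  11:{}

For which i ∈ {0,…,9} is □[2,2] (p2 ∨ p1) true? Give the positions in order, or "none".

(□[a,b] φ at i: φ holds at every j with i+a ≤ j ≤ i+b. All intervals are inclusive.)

Evaluate at each i in [0,9]:
  i=0: ✓ (all of [2,2])
  i=1: ✓ (all of [3,3])
  i=2: ✓ (all of [4,4])
  i=3: ✗ (fails at j=5)
  i=4: ✗ (fails at j=6)
  i=5: ✗ (fails at j=7)
  i=6: ✓ (all of [8,8])
  i=7: ✓ (all of [9,9])
  i=8: ✓ (all of [10,10])
  i=9: ✗ (fails at j=11)

0, 1, 2, 6, 7, 8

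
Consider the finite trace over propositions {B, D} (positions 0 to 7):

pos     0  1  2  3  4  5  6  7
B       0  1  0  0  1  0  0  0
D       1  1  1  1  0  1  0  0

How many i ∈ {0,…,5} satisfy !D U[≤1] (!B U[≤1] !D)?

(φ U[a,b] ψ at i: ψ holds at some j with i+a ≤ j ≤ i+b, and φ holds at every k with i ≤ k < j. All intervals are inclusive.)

3

Evaluate at each i in [0,5]:
  i=0: ✗ (no rhs in [0,1])
  i=1: ✗ (no rhs in [1,2])
  i=2: ✗ (lhs fails at k=2 before rhs at j=3)
  i=3: ✓ (rhs at j=3)
  i=4: ✓ (rhs at j=4)
  i=5: ✓ (rhs at j=5)
Positions where it holds: {3, 4, 5} → 3.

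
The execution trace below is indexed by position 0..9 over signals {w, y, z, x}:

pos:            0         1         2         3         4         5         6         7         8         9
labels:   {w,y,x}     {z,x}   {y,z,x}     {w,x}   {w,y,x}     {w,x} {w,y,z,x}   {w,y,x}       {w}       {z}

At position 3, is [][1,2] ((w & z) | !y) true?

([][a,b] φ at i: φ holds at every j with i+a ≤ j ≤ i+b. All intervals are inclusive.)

No

Check ((w & z) | !y) at every j in [4,5]:
  j=4: false
  j=5: true
Fails at j=4 → formula fails.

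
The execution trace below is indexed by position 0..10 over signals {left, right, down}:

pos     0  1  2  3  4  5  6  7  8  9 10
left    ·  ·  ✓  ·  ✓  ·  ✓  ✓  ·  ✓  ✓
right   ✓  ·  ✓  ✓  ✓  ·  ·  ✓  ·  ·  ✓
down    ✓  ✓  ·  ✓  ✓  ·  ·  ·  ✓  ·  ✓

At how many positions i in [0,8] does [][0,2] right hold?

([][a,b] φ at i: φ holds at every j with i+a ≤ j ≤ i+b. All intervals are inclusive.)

Evaluate at each i in [0,8]:
  i=0: ✗ (fails at j=1)
  i=1: ✗ (fails at j=1)
  i=2: ✓ (all of [2,4])
  i=3: ✗ (fails at j=5)
  i=4: ✗ (fails at j=5)
  i=5: ✗ (fails at j=5)
  i=6: ✗ (fails at j=6)
  i=7: ✗ (fails at j=8)
  i=8: ✗ (fails at j=8)
Positions where it holds: {2} → 1.

1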